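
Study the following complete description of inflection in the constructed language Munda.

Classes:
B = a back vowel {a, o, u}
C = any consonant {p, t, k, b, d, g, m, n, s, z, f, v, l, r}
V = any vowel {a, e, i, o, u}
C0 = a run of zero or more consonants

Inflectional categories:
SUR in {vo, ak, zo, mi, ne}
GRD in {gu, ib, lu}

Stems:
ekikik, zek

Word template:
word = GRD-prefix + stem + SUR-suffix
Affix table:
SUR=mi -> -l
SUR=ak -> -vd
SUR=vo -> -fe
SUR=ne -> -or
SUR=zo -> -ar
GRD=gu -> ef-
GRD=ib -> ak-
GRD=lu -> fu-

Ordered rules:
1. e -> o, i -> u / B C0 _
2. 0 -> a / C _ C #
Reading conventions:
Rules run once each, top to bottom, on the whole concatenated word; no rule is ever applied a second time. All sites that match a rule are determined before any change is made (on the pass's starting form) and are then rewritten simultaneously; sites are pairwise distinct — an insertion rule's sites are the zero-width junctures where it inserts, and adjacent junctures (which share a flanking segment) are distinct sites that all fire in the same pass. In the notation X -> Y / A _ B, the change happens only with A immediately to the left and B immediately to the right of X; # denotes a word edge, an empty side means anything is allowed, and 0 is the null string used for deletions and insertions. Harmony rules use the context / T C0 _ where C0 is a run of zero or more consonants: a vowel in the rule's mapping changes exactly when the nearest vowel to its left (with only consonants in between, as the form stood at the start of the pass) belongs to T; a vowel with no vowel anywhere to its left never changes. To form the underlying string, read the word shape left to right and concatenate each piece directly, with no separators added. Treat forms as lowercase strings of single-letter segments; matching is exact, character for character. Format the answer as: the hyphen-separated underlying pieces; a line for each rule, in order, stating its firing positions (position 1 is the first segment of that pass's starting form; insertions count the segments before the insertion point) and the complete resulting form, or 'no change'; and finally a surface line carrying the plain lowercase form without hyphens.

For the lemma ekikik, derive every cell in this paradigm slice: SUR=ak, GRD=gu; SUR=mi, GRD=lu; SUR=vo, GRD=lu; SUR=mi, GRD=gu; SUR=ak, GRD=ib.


cell SUR=ak, GRD=gu:
underlying: ef-ekikik-vd
1. e -> o, i -> u / B C0 _: no change
2. 0 -> a / C _ C #: inserts after position(s) 9: efekikikvad
surface: efekikikvad

cell SUR=mi, GRD=lu:
underlying: fu-ekikik-l
1. e -> o, i -> u / B C0 _: fires at position(s) 3: fuokikikl
2. 0 -> a / C _ C #: inserts after position(s) 8: fuokikikal
surface: fuokikikal

cell SUR=vo, GRD=lu:
underlying: fu-ekikik-fe
1. e -> o, i -> u / B C0 _: fires at position(s) 3: fuokikikfe
2. 0 -> a / C _ C #: no change
surface: fuokikikfe

cell SUR=mi, GRD=gu:
underlying: ef-ekikik-l
1. e -> o, i -> u / B C0 _: no change
2. 0 -> a / C _ C #: inserts after position(s) 8: efekikikal
surface: efekikikal

cell SUR=ak, GRD=ib:
underlying: ak-ekikik-vd
1. e -> o, i -> u / B C0 _: fires at position(s) 3: akokikikvd
2. 0 -> a / C _ C #: inserts after position(s) 9: akokikikvad
surface: akokikikvad


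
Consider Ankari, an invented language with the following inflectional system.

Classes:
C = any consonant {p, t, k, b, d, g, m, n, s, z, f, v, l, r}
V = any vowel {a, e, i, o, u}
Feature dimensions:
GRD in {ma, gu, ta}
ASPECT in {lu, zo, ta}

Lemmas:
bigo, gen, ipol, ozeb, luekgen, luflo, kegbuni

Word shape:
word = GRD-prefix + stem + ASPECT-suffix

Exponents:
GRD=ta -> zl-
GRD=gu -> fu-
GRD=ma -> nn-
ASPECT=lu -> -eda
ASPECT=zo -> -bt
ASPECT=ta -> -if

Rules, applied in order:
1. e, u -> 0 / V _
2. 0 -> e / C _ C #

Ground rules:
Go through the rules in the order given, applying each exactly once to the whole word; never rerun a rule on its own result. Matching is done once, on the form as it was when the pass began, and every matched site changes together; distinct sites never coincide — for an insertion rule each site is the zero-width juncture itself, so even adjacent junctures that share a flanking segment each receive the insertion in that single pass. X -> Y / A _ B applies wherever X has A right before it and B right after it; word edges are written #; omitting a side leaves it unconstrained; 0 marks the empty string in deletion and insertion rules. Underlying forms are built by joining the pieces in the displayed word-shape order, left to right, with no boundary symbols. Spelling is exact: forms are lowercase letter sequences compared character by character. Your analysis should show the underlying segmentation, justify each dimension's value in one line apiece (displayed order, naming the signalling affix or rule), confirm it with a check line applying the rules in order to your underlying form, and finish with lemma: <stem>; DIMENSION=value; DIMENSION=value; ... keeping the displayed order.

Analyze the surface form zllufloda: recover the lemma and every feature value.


underlying: zl-luflo-eda
GRD=ta - signalled by the affix zl-
ASPECT=lu - signalled by the affix -eda
check: zllufloeda -> zllufloda -> zllufloda
lemma: luflo; GRD=ta; ASPECT=lu


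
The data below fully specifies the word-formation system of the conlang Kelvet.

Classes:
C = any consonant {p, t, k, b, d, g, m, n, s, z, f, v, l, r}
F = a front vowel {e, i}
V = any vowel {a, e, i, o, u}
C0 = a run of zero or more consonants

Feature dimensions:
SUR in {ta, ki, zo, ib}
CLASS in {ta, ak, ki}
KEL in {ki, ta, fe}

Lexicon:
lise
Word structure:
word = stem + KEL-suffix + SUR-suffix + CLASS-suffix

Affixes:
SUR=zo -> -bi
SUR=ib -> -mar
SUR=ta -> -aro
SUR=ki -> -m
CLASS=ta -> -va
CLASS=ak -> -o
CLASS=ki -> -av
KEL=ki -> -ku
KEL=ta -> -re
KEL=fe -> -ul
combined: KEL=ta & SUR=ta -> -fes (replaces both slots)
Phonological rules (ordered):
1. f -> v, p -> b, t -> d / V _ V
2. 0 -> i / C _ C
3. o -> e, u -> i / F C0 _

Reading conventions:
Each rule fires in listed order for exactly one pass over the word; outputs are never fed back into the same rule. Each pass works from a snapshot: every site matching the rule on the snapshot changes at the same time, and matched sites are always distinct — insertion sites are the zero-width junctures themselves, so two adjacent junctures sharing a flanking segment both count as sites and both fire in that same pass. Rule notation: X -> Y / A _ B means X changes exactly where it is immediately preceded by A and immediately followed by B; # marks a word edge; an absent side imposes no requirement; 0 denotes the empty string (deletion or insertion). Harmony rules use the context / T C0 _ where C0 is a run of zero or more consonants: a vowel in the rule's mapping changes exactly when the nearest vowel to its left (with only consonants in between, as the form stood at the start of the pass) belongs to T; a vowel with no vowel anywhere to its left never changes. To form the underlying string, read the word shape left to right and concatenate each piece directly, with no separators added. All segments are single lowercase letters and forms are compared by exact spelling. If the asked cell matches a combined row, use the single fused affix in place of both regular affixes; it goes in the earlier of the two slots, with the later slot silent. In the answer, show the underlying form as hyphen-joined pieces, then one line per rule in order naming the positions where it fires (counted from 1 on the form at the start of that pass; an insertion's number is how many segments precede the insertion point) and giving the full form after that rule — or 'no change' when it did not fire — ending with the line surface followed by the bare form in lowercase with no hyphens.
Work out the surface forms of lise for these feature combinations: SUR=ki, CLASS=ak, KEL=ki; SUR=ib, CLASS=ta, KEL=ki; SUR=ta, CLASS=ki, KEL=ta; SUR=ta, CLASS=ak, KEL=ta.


cell SUR=ki, CLASS=ak, KEL=ki:
underlying: lise-ku-m-o
1. f -> v, p -> b, t -> d / V _ V: no change
2. 0 -> i / C _ C: no change
3. o -> e, u -> i / F C0 _: fires at position(s) 6: lisekimo
surface: lisekimo

cell SUR=ib, CLASS=ta, KEL=ki:
underlying: lise-ku-mar-va
1. f -> v, p -> b, t -> d / V _ V: no change
2. 0 -> i / C _ C: inserts after position(s) 9: lisekumariva
3. o -> e, u -> i / F C0 _: fires at position(s) 6: lisekimariva
surface: lisekimariva

cell SUR=ta, CLASS=ki, KEL=ta:
underlying: lise-fes-av
1. f -> v, p -> b, t -> d / V _ V: fires at position(s) 5: lisevesav
2. 0 -> i / C _ C: no change
3. o -> e, u -> i / F C0 _: no change
surface: lisevesav

cell SUR=ta, CLASS=ak, KEL=ta:
underlying: lise-fes-o
1. f -> v, p -> b, t -> d / V _ V: fires at position(s) 5: liseveso
2. 0 -> i / C _ C: no change
3. o -> e, u -> i / F C0 _: fires at position(s) 8: lisevese
surface: lisevese


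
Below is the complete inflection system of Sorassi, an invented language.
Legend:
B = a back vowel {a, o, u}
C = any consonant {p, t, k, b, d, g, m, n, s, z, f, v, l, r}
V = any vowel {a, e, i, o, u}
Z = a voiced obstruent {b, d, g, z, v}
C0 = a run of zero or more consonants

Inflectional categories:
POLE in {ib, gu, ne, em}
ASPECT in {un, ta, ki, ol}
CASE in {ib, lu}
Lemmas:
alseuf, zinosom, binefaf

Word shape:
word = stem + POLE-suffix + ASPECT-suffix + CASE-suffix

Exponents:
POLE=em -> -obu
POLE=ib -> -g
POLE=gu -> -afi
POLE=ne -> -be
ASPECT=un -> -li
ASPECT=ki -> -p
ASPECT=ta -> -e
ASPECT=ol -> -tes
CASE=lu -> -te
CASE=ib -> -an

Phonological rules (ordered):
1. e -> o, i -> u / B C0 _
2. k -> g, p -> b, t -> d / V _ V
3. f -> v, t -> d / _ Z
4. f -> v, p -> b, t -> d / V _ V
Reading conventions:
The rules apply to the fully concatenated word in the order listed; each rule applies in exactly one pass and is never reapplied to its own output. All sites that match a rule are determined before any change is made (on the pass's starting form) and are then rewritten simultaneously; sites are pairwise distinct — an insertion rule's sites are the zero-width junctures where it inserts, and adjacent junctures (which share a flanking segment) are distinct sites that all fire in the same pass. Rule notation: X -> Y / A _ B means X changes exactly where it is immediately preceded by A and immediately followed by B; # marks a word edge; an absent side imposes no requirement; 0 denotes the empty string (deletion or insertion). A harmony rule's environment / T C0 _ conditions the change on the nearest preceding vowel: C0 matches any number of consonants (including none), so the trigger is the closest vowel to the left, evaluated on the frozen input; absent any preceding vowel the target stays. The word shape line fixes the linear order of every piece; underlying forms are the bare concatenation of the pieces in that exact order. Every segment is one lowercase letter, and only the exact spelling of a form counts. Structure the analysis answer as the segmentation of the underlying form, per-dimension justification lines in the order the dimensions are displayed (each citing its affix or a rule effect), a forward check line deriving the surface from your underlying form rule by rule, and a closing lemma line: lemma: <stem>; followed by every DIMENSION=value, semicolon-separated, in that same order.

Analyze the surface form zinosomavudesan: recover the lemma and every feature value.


underlying: zinosom-afi-tes-an
POLE=gu - signalled by the affix -afi
ASPECT=ol - signalled by the affix -tes
CASE=ib - signalled by the affix -an
check: zinosomafitesan -> zinosomafutesan -> zinosomafudesan -> zinosomafudesan -> zinosomavudesan
lemma: zinosom; POLE=gu; ASPECT=ol; CASE=ib


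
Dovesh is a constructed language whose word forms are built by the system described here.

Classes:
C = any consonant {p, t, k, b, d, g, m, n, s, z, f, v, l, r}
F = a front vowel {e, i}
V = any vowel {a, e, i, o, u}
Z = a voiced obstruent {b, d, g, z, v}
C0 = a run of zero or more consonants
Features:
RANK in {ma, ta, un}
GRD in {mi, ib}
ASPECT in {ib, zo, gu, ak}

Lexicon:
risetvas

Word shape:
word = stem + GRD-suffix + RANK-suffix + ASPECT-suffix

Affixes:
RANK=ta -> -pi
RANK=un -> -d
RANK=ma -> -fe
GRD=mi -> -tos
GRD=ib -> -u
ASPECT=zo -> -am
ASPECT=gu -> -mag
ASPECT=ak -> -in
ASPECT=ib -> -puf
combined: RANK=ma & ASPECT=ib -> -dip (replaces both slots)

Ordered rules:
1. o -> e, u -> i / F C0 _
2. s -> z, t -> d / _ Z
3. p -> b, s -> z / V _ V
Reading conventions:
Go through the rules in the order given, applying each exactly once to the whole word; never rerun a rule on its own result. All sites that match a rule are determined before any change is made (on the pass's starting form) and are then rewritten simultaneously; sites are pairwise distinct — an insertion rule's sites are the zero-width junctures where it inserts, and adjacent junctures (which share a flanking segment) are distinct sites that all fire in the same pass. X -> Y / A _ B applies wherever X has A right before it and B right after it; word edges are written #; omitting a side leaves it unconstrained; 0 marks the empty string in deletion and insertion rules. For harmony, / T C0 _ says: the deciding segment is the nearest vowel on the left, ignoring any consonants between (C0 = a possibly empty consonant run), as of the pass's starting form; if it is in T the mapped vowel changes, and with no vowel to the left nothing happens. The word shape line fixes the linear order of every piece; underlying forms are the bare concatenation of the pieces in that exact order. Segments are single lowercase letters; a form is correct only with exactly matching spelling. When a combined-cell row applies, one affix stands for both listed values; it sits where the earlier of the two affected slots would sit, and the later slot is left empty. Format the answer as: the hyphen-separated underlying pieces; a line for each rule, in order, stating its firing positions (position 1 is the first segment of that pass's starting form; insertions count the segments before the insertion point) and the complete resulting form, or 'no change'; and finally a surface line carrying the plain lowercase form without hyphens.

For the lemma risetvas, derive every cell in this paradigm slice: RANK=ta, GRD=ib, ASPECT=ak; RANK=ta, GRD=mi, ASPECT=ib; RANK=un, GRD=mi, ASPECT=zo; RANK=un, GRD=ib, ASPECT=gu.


cell RANK=ta, GRD=ib, ASPECT=ak:
underlying: risetvas-u-pi-in
1. o -> e, u -> i / F C0 _: no change
2. s -> z, t -> d / _ Z: fires at position(s) 5: risedvasupiin
3. p -> b, s -> z / V _ V: fires at position(s) 3, 8, 10: rizedvazubiin
surface: rizedvazubiin

cell RANK=ta, GRD=mi, ASPECT=ib:
underlying: risetvas-tos-pi-puf
1. o -> e, u -> i / F C0 _: fires at position(s) 15: risetvastospipif
2. s -> z, t -> d / _ Z: fires at position(s) 5: risedvastospipif
3. p -> b, s -> z / V _ V: fires at position(s) 3, 14: rizedvastospibif
surface: rizedvastospibif

cell RANK=un, GRD=mi, ASPECT=zo:
underlying: risetvas-tos-d-am
1. o -> e, u -> i / F C0 _: no change
2. s -> z, t -> d / _ Z: fires at position(s) 5, 11: risedvastozdam
3. p -> b, s -> z / V _ V: fires at position(s) 3: rizedvastozdam
surface: rizedvastozdam

cell RANK=un, GRD=ib, ASPECT=gu:
underlying: risetvas-u-d-mag
1. o -> e, u -> i / F C0 _: no change
2. s -> z, t -> d / _ Z: fires at position(s) 5: risedvasudmag
3. p -> b, s -> z / V _ V: fires at position(s) 3, 8: rizedvazudmag
surface: rizedvazudmag


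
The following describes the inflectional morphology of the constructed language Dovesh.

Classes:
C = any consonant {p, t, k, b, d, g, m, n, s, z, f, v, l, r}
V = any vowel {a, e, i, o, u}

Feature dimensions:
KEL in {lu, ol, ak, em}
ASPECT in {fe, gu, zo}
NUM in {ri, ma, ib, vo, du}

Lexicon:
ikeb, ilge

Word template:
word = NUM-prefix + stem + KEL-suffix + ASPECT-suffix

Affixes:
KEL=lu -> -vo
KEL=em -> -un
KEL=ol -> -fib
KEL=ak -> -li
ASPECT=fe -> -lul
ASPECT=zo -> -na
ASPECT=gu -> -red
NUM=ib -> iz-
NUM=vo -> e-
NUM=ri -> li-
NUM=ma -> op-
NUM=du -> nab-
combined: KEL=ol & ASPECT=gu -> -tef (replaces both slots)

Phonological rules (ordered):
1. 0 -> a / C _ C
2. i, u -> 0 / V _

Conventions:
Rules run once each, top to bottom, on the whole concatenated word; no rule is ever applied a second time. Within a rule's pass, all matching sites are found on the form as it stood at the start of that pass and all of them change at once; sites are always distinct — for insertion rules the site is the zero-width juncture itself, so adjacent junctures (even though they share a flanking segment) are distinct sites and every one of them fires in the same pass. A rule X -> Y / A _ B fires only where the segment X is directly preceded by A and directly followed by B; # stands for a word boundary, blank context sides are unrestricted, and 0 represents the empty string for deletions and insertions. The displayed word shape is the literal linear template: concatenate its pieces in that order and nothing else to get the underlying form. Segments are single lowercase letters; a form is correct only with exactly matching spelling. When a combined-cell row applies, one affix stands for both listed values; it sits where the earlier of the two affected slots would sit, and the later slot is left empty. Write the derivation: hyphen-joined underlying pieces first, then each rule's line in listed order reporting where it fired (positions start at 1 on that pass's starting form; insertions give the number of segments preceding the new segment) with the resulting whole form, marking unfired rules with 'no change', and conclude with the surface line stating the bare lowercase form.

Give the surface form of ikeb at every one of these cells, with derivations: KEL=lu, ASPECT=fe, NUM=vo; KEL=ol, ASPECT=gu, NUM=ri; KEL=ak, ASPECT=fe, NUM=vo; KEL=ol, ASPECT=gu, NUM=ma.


cell KEL=lu, ASPECT=fe, NUM=vo:
underlying: e-ikeb-vo-lul
1. 0 -> a / C _ C: inserts after position(s) 5: eikebavolul
2. i, u -> 0 / V _: fires at position(s) 2: ekebavolul
surface: ekebavolul

cell KEL=ol, ASPECT=gu, NUM=ri:
underlying: li-ikeb-tef
1. 0 -> a / C _ C: inserts after position(s) 6: liikebatef
2. i, u -> 0 / V _: fires at position(s) 3: likebatef
surface: likebatef

cell KEL=ak, ASPECT=fe, NUM=vo:
underlying: e-ikeb-li-lul
1. 0 -> a / C _ C: inserts after position(s) 5: eikebalilul
2. i, u -> 0 / V _: fires at position(s) 2: ekebalilul
surface: ekebalilul

cell KEL=ol, ASPECT=gu, NUM=ma:
underlying: op-ikeb-tef
1. 0 -> a / C _ C: inserts after position(s) 6: opikebatef
2. i, u -> 0 / V _: no change
surface: opikebatef


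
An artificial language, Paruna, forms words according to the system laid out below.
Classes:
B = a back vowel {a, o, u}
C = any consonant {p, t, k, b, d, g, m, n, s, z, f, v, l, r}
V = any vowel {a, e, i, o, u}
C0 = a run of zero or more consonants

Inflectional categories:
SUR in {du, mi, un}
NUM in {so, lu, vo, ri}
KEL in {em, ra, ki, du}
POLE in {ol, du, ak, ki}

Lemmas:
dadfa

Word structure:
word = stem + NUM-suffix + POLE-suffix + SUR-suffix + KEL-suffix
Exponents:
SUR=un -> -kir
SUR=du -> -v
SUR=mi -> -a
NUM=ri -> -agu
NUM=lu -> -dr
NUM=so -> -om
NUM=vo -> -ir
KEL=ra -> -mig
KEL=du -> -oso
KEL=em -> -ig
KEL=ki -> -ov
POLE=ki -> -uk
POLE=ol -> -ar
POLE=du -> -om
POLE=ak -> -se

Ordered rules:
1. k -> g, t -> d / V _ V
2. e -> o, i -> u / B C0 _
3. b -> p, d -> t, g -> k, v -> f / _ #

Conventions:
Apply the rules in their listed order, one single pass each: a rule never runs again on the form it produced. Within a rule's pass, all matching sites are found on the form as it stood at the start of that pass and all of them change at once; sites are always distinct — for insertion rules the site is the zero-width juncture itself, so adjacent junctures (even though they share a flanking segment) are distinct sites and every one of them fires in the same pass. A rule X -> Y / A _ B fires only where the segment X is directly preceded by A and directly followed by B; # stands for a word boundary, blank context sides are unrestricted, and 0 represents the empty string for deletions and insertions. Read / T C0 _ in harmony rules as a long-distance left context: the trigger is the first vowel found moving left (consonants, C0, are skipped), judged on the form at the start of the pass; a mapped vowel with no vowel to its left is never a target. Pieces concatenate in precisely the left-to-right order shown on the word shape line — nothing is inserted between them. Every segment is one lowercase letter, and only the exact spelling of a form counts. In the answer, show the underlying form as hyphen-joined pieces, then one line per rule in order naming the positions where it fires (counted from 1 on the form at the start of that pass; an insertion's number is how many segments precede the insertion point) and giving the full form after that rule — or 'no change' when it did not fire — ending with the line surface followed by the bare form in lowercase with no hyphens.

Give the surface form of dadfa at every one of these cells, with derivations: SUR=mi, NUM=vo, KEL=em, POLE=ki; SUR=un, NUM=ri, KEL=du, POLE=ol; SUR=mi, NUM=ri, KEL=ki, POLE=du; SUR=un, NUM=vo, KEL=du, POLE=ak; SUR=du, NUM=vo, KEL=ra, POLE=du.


cell SUR=mi, NUM=vo, KEL=em, POLE=ki:
underlying: dadfa-ir-uk-a-ig
1. k -> g, t -> d / V _ V: fires at position(s) 9: dadfairugaig
2. e -> o, i -> u / B C0 _: fires at position(s) 6, 11: dadfaurugaug
3. b -> p, d -> t, g -> k, v -> f / _ #: fires at position(s) 12: dadfaurugauk
surface: dadfaurugauk

cell SUR=un, NUM=ri, KEL=du, POLE=ol:
underlying: dadfa-agu-ar-kir-oso
1. k -> g, t -> d / V _ V: no change
2. e -> o, i -> u / B C0 _: fires at position(s) 12: dadfaaguarkuroso
3. b -> p, d -> t, g -> k, v -> f / _ #: no change
surface: dadfaaguarkuroso

cell SUR=mi, NUM=ri, KEL=ki, POLE=du:
underlying: dadfa-agu-om-a-ov
1. k -> g, t -> d / V _ V: no change
2. e -> o, i -> u / B C0 _: no change
3. b -> p, d -> t, g -> k, v -> f / _ #: fires at position(s) 13: dadfaaguomaof
surface: dadfaaguomaof

cell SUR=un, NUM=vo, KEL=du, POLE=ak:
underlying: dadfa-ir-se-kir-oso
1. k -> g, t -> d / V _ V: fires at position(s) 10: dadfairsegiroso
2. e -> o, i -> u / B C0 _: fires at position(s) 6: dadfaursegiroso
3. b -> p, d -> t, g -> k, v -> f / _ #: no change
surface: dadfaursegiroso

cell SUR=du, NUM=vo, KEL=ra, POLE=du:
underlying: dadfa-ir-om-v-mig
1. k -> g, t -> d / V _ V: no change
2. e -> o, i -> u / B C0 _: fires at position(s) 6, 12: dadfauromvmug
3. b -> p, d -> t, g -> k, v -> f / _ #: fires at position(s) 13: dadfauromvmuk
surface: dadfauromvmuk


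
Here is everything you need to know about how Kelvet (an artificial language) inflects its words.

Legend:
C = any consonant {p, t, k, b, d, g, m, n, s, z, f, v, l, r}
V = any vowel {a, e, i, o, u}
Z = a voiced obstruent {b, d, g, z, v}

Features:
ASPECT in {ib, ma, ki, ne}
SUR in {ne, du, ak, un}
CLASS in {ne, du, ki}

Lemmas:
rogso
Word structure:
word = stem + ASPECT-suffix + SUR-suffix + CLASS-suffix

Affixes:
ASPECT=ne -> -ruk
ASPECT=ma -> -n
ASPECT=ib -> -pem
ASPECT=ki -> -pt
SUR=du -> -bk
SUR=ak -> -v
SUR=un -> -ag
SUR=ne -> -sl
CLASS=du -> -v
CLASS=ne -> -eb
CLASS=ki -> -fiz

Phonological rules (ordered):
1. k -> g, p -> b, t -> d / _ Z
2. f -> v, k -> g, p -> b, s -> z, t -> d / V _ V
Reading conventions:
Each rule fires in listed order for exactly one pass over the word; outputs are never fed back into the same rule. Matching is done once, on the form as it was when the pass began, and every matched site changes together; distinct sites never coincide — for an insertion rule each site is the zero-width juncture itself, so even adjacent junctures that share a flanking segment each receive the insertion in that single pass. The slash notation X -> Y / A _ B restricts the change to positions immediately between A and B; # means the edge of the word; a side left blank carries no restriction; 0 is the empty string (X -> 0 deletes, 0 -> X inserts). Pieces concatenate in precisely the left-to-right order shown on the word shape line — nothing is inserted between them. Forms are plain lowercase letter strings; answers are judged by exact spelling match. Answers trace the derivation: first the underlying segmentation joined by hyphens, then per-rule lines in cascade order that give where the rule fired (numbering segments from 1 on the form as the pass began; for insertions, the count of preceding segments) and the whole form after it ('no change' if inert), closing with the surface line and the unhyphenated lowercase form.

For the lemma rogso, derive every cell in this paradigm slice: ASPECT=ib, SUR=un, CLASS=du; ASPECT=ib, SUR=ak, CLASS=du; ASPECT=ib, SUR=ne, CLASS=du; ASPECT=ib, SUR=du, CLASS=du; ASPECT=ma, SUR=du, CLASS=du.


cell ASPECT=ib, SUR=un, CLASS=du:
underlying: rogso-pem-ag-v
1. k -> g, p -> b, t -> d / _ Z: no change
2. f -> v, k -> g, p -> b, s -> z, t -> d / V _ V: fires at position(s) 6: rogsobemagv
surface: rogsobemagv

cell ASPECT=ib, SUR=ak, CLASS=du:
underlying: rogso-pem-v-v
1. k -> g, p -> b, t -> d / _ Z: no change
2. f -> v, k -> g, p -> b, s -> z, t -> d / V _ V: fires at position(s) 6: rogsobemvv
surface: rogsobemvv

cell ASPECT=ib, SUR=ne, CLASS=du:
underlying: rogso-pem-sl-v
1. k -> g, p -> b, t -> d / _ Z: no change
2. f -> v, k -> g, p -> b, s -> z, t -> d / V _ V: fires at position(s) 6: rogsobemslv
surface: rogsobemslv

cell ASPECT=ib, SUR=du, CLASS=du:
underlying: rogso-pem-bk-v
1. k -> g, p -> b, t -> d / _ Z: fires at position(s) 10: rogsopembgv
2. f -> v, k -> g, p -> b, s -> z, t -> d / V _ V: fires at position(s) 6: rogsobembgv
surface: rogsobembgv

cell ASPECT=ma, SUR=du, CLASS=du:
underlying: rogso-n-bk-v
1. k -> g, p -> b, t -> d / _ Z: fires at position(s) 8: rogsonbgv
2. f -> v, k -> g, p -> b, s -> z, t -> d / V _ V: no change
surface: rogsonbgv


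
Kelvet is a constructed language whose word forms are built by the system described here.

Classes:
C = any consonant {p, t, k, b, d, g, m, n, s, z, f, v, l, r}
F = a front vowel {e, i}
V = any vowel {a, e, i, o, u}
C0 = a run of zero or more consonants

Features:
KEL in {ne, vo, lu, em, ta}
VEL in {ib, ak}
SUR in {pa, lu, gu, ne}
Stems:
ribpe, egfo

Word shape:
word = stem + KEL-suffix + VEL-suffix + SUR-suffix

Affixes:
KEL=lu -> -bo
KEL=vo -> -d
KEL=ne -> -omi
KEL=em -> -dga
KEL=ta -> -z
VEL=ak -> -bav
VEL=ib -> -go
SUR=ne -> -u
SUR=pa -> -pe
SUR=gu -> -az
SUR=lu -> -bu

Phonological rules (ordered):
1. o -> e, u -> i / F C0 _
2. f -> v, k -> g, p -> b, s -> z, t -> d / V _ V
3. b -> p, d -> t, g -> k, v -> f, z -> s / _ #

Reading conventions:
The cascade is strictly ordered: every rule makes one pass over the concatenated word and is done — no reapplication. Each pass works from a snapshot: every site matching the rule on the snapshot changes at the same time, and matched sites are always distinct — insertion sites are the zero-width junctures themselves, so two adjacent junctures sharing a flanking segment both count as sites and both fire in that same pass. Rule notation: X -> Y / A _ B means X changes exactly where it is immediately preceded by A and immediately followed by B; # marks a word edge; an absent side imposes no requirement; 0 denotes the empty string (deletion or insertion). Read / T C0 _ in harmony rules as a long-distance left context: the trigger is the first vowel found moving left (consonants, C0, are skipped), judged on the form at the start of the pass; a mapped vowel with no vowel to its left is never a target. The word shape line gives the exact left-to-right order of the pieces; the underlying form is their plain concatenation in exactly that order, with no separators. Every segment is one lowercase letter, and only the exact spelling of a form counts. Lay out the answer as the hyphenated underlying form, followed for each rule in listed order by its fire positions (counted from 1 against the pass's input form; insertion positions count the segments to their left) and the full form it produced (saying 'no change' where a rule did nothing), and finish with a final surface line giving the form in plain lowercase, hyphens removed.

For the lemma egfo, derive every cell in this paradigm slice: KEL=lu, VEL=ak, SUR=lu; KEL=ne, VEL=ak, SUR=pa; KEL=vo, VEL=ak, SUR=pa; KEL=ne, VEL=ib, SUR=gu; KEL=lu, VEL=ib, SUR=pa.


cell KEL=lu, VEL=ak, SUR=lu:
underlying: egfo-bo-bav-bu
1. o -> e, u -> i / F C0 _: fires at position(s) 4: egfebobavbu
2. f -> v, k -> g, p -> b, s -> z, t -> d / V _ V: no change
3. b -> p, d -> t, g -> k, v -> f, z -> s / _ #: no change
surface: egfebobavbu

cell KEL=ne, VEL=ak, SUR=pa:
underlying: egfo-omi-bav-pe
1. o -> e, u -> i / F C0 _: fires at position(s) 4: egfeomibavpe
2. f -> v, k -> g, p -> b, s -> z, t -> d / V _ V: no change
3. b -> p, d -> t, g -> k, v -> f, z -> s / _ #: no change
surface: egfeomibavpe

cell KEL=vo, VEL=ak, SUR=pa:
underlying: egfo-d-bav-pe
1. o -> e, u -> i / F C0 _: fires at position(s) 4: egfedbavpe
2. f -> v, k -> g, p -> b, s -> z, t -> d / V _ V: no change
3. b -> p, d -> t, g -> k, v -> f, z -> s / _ #: no change
surface: egfedbavpe

cell KEL=ne, VEL=ib, SUR=gu:
underlying: egfo-omi-go-az
1. o -> e, u -> i / F C0 _: fires at position(s) 4, 9: egfeomigeaz
2. f -> v, k -> g, p -> b, s -> z, t -> d / V _ V: no change
3. b -> p, d -> t, g -> k, v -> f, z -> s / _ #: fires at position(s) 11: egfeomigeas
surface: egfeomigeas

cell KEL=lu, VEL=ib, SUR=pa:
underlying: egfo-bo-go-pe
1. o -> e, u -> i / F C0 _: fires at position(s) 4: egfebogope
2. f -> v, k -> g, p -> b, s -> z, t -> d / V _ V: fires at position(s) 9: egfebogobe
3. b -> p, d -> t, g -> k, v -> f, z -> s / _ #: no change
surface: egfebogobe


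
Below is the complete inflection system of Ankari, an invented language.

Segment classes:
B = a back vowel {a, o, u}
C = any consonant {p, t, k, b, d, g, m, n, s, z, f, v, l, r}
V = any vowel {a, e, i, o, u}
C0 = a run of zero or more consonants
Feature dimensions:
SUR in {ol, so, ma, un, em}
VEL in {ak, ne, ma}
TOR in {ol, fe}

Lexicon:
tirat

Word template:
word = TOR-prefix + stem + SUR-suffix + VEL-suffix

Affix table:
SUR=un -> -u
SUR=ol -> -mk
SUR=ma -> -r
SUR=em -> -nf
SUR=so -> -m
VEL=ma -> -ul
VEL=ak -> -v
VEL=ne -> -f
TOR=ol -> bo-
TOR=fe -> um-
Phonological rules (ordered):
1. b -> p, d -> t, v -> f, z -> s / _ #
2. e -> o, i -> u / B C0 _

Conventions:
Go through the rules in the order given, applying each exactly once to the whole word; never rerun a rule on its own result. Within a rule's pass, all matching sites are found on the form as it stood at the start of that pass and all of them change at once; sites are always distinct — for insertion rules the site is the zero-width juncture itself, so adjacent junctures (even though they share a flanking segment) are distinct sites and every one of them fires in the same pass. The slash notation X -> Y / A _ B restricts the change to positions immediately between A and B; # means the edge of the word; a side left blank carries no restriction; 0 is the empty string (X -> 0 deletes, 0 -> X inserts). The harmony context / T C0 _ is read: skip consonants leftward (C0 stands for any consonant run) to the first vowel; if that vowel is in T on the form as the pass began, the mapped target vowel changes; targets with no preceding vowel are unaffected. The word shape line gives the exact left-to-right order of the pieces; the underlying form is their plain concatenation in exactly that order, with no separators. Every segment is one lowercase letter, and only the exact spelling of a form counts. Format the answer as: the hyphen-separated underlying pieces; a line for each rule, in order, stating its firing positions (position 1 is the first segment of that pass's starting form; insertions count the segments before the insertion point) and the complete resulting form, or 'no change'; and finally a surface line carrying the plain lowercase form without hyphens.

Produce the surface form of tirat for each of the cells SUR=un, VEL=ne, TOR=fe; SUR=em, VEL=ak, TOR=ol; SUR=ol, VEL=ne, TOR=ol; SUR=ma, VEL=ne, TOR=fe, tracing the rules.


cell SUR=un, VEL=ne, TOR=fe:
underlying: um-tirat-u-f
1. b -> p, d -> t, v -> f, z -> s / _ #: no change
2. e -> o, i -> u / B C0 _: fires at position(s) 4: umturatuf
surface: umturatuf

cell SUR=em, VEL=ak, TOR=ol:
underlying: bo-tirat-nf-v
1. b -> p, d -> t, v -> f, z -> s / _ #: fires at position(s) 10: botiratnff
2. e -> o, i -> u / B C0 _: fires at position(s) 4: boturatnff
surface: boturatnff

cell SUR=ol, VEL=ne, TOR=ol:
underlying: bo-tirat-mk-f
1. b -> p, d -> t, v -> f, z -> s / _ #: no change
2. e -> o, i -> u / B C0 _: fires at position(s) 4: boturatmkf
surface: boturatmkf

cell SUR=ma, VEL=ne, TOR=fe:
underlying: um-tirat-r-f
1. b -> p, d -> t, v -> f, z -> s / _ #: no change
2. e -> o, i -> u / B C0 _: fires at position(s) 4: umturatrf
surface: umturatrf


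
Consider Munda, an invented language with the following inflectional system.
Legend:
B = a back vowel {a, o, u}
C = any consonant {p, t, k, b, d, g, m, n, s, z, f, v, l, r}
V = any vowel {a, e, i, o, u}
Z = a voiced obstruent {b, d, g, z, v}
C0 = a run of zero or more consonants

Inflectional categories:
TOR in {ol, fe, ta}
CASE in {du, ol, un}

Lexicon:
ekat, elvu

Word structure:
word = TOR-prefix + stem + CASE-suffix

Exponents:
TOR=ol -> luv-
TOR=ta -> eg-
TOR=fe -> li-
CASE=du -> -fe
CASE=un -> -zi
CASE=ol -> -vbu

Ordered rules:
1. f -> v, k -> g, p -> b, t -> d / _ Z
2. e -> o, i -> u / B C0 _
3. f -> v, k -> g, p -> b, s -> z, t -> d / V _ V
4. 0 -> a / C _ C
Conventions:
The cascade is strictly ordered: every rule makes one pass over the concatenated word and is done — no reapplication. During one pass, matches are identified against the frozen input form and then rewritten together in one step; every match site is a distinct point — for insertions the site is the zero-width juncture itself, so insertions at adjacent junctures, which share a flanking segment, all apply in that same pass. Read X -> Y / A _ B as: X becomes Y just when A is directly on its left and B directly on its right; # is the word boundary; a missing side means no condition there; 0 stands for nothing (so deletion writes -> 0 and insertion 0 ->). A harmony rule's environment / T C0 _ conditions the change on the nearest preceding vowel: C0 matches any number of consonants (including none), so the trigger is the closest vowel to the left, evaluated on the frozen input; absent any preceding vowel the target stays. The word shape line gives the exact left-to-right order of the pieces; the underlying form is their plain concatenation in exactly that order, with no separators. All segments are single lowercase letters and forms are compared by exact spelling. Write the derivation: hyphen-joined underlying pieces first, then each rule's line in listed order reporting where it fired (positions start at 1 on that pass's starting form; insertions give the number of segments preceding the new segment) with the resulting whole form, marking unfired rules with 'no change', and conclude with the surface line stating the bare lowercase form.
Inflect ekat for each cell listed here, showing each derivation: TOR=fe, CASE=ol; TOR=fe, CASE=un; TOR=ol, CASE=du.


cell TOR=fe, CASE=ol:
underlying: li-ekat-vbu
1. f -> v, k -> g, p -> b, t -> d / _ Z: fires at position(s) 6: liekadvbu
2. e -> o, i -> u / B C0 _: no change
3. f -> v, k -> g, p -> b, s -> z, t -> d / V _ V: fires at position(s) 4: liegadvbu
4. 0 -> a / C _ C: inserts after position(s) 6, 7: liegadavabu
surface: liegadavabu

cell TOR=fe, CASE=un:
underlying: li-ekat-zi
1. f -> v, k -> g, p -> b, t -> d / _ Z: fires at position(s) 6: liekadzi
2. e -> o, i -> u / B C0 _: fires at position(s) 8: liekadzu
3. f -> v, k -> g, p -> b, s -> z, t -> d / V _ V: fires at position(s) 4: liegadzu
4. 0 -> a / C _ C: inserts after position(s) 6: liegadazu
surface: liegadazu

cell TOR=ol, CASE=du:
underlying: luv-ekat-fe
1. f -> v, k -> g, p -> b, t -> d / _ Z: no change
2. e -> o, i -> u / B C0 _: fires at position(s) 4, 9: luvokatfo
3. f -> v, k -> g, p -> b, s -> z, t -> d / V _ V: fires at position(s) 5: luvogatfo
4. 0 -> a / C _ C: inserts after position(s) 7: luvogatafo
surface: luvogatafo


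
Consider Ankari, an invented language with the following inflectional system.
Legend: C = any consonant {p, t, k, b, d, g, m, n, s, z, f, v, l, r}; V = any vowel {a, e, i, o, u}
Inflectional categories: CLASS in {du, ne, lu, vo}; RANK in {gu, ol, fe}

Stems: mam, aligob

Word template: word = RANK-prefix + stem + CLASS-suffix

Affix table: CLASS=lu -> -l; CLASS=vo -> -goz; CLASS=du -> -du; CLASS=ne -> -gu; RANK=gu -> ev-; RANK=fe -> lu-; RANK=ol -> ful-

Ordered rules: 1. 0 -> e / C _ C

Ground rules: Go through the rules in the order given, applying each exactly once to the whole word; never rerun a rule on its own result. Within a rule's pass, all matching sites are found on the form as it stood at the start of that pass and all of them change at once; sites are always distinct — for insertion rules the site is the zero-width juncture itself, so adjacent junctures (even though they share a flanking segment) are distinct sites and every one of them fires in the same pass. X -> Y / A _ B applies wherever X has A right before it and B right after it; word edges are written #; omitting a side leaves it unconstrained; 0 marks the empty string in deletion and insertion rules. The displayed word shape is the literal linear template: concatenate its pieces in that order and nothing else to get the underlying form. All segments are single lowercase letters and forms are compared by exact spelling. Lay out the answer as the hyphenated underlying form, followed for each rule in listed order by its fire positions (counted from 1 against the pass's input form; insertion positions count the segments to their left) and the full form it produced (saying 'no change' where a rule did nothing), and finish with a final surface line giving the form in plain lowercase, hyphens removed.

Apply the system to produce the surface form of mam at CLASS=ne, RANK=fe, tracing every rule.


underlying: lu-mam-gu
1. 0 -> e / C _ C: inserts after position(s) 5: lumamegu
surface: lumamegu


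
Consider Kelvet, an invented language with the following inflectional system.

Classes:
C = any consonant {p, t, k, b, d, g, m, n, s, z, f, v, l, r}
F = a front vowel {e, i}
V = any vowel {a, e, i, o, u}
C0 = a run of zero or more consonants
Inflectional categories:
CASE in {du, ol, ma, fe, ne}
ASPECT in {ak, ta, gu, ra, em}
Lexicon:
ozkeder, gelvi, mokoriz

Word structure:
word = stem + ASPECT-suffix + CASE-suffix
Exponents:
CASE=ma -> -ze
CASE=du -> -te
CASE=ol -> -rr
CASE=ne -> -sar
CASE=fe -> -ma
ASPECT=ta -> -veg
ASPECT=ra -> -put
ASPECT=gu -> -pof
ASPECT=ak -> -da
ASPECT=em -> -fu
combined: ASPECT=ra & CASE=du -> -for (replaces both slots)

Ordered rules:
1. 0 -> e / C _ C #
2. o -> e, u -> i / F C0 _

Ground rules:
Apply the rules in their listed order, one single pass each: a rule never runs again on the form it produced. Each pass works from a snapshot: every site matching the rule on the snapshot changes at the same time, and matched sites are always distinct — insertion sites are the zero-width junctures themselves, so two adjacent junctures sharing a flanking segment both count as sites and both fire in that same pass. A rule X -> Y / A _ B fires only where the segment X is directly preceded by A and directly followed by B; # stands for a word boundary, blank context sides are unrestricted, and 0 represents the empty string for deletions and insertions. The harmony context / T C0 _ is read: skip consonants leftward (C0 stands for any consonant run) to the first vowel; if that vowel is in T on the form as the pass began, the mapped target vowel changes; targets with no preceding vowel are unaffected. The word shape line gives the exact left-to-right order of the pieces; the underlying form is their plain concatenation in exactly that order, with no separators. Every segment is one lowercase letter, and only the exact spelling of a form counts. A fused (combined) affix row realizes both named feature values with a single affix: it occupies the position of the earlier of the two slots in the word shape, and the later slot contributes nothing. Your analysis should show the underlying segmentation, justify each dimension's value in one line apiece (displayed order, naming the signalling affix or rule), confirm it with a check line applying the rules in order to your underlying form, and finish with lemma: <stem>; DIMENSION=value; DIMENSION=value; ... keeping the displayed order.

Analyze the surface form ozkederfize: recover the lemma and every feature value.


underlying: ozkeder-fu-ze
CASE=ma - signalled by the affix -ze
ASPECT=em - signalled by the affix -fu
check: ozkederfuze -> ozkederfuze -> ozkederfize
lemma: ozkeder; CASE=ma; ASPECT=em
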